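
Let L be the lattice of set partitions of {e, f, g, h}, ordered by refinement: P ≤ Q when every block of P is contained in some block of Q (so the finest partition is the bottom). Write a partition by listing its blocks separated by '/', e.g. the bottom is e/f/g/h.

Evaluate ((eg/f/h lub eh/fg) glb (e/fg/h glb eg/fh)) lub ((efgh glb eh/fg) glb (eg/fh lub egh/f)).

eg/f/h ∨ eh/fg = efgh
e/fg/h ∧ eg/fh = e/f/g/h
efgh ∧ e/f/g/h = e/f/g/h
efgh ∧ eh/fg = eh/fg
eg/fh ∨ egh/f = efgh
eh/fg ∧ efgh = eh/fg
e/f/g/h ∨ eh/fg = eh/fg

eh/fg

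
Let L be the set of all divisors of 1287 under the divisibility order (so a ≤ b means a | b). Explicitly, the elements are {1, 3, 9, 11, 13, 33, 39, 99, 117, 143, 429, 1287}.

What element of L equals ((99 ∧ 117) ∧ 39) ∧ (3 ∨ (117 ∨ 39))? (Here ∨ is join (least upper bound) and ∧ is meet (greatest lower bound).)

3

99 ∧ 117 = 9
9 ∧ 39 = 3
117 ∨ 39 = 117
3 ∨ 117 = 117
3 ∧ 117 = 3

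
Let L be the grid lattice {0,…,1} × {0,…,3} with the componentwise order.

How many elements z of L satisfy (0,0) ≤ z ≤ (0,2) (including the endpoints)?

The interval [(0,0), (0,2)] = {(0,0), (0,1), (0,2)}, which has 3 elements.

3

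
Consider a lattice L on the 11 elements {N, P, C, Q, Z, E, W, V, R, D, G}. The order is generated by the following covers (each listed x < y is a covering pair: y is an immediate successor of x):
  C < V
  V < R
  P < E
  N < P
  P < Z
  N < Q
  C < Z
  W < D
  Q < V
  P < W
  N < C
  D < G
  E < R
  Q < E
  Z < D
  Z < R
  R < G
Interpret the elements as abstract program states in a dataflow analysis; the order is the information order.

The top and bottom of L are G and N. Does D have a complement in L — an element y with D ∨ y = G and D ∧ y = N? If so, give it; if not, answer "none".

Q

Need y with D ∨ y = G and D ∧ y = N.
Checking each element gives: Q.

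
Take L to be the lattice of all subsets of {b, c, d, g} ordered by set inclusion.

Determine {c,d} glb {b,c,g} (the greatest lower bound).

{c}

Under ⊆, meet is intersection: {c,d} ∩ {b,c,g} = {c}.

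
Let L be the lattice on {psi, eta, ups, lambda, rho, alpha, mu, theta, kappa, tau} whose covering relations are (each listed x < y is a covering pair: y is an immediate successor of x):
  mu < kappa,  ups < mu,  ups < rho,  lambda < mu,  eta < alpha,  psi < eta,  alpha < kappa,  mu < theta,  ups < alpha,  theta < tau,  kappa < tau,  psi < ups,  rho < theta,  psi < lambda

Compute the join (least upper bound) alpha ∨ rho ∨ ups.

Common upper bounds of {alpha, rho, ups}: tau.
The least among these is tau.

tau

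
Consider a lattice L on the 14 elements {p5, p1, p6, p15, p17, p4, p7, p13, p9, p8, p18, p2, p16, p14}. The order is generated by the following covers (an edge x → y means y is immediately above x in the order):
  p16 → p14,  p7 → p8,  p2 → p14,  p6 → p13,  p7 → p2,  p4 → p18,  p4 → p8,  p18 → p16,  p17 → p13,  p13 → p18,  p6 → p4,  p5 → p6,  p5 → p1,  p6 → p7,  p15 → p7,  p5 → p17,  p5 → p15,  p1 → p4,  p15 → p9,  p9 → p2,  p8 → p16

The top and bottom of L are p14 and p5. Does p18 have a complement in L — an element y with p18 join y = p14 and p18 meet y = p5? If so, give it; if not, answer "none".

Need y with p18 ∨ y = p14 and p18 ∧ y = p5.
Checking each element gives: p9.

p9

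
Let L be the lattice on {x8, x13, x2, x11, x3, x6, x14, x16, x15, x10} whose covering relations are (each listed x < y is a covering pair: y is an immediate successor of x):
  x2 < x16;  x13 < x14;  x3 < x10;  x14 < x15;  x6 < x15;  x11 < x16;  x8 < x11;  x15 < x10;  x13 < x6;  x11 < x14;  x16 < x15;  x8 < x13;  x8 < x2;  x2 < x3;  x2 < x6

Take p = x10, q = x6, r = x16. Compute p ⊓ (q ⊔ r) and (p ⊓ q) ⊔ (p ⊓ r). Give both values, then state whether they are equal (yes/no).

x15; x15; yes

q ⊔ r = x15, so p ⊓ (q ⊔ r) = x10 ⊓ x15 = x15.
p ⊓ q = x6 and p ⊓ r = x16, so (p ⊓ q) ⊔ (p ⊓ r) = x6 ⊔ x16 = x15.
Equal: yes.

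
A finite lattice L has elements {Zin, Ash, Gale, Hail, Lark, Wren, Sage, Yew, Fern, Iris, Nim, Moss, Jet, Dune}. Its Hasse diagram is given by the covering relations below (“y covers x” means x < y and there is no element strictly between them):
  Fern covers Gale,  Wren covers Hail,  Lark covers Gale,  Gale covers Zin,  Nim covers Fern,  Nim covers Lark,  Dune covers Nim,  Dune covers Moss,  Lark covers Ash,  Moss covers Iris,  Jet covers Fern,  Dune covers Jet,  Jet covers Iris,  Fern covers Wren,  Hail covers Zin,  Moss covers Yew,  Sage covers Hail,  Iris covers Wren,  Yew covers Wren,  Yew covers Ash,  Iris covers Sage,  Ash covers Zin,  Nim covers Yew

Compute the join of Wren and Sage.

Common upper bounds of {Wren, Sage}: Dune, Iris, Jet, Moss.
The least among these is Iris.

Iris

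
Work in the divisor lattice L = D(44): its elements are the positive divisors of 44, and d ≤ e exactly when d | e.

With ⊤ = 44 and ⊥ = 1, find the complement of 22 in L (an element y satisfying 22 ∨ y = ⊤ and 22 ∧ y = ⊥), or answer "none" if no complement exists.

For every candidate y, either 22 ∨ y ≠ 44 or 22 ∧ y ≠ 1; no complement exists.

none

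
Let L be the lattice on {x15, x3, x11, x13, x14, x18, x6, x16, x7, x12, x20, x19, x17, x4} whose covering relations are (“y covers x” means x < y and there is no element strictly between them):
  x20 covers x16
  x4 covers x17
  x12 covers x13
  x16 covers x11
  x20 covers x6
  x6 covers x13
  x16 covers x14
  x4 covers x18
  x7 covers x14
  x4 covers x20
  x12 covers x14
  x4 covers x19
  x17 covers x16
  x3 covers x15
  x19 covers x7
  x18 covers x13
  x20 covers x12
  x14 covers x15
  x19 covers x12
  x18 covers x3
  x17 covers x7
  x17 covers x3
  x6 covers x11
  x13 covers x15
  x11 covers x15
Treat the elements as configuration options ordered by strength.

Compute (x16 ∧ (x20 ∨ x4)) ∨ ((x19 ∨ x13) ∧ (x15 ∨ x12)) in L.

x20 ∨ x4 = x4
x16 ∧ x4 = x16
x19 ∨ x13 = x19
x15 ∨ x12 = x12
x19 ∧ x12 = x12
x16 ∨ x12 = x20

x20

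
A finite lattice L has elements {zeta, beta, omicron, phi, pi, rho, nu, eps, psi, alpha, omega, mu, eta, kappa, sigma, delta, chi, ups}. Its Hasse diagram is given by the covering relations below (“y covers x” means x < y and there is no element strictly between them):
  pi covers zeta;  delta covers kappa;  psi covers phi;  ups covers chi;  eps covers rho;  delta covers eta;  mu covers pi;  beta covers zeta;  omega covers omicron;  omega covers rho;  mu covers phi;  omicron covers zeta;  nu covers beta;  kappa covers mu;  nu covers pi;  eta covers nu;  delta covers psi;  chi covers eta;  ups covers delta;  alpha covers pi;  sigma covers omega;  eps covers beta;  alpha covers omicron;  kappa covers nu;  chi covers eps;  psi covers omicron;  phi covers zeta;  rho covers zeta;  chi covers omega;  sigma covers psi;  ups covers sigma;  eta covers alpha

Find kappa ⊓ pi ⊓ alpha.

pi

Common lower bounds of {kappa, pi, alpha}: pi, zeta.
The greatest among these is pi.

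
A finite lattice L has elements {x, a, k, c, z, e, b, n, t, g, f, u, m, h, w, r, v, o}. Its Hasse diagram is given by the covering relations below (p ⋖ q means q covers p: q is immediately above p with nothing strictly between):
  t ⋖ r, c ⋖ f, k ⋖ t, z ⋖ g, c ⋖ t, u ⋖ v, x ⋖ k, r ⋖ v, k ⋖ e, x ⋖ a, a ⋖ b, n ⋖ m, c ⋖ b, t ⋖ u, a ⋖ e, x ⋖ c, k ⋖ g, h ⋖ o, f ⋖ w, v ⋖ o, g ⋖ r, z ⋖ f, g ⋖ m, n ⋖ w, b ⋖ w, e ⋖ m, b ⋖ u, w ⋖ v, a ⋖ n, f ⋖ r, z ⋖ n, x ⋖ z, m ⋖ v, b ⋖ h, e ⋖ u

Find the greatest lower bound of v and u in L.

Common lower bounds of {v, u}: a, b, c, e, k, t, u, x.
The greatest among these is u.

u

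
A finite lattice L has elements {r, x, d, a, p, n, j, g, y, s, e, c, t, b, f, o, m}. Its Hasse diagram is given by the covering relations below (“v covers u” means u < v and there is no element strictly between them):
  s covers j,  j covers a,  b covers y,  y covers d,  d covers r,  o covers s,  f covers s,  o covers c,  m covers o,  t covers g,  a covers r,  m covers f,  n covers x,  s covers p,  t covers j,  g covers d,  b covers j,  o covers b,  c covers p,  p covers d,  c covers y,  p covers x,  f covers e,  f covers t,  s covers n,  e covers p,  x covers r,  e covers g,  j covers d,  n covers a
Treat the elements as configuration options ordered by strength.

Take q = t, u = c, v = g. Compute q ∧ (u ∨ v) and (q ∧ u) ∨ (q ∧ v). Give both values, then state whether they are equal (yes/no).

u ∨ v = m, so q ∧ (u ∨ v) = t ∧ m = t.
q ∧ u = d and q ∧ v = g, so (q ∧ u) ∨ (q ∧ v) = d ∨ g = g.
Equal: no.

t; g; no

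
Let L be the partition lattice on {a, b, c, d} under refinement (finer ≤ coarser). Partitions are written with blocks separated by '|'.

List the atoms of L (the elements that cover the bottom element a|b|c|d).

ab|c|d, ac|b|d, ad|b|c, a|bc|d, a|bd|c, a|b|cd

The atoms are exactly the elements that cover a|b|c|d: ab|c|d, ac|b|d, ad|b|c, a|bc|d, a|bd|c, a|b|cd.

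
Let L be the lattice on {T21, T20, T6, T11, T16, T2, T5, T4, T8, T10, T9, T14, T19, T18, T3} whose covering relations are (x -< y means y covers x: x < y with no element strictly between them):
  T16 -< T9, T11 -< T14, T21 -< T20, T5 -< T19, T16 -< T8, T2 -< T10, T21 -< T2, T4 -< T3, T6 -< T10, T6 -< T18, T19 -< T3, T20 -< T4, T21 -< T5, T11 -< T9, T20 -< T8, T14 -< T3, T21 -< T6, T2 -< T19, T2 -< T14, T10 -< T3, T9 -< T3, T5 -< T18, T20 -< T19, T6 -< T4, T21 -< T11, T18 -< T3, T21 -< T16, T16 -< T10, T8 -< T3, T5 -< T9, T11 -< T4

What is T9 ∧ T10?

Common lower bounds of {T9, T10}: T16, T21.
The greatest among these is T16.

T16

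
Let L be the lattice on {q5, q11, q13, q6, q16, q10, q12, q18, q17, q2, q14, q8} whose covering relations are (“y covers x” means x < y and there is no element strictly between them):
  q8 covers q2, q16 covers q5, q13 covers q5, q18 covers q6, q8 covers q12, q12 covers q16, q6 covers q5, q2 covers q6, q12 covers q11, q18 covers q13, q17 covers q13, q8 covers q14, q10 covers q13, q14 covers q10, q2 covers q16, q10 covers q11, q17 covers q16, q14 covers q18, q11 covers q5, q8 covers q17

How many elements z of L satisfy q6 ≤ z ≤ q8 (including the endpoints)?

5

The interval [q6, q8] = {q14, q18, q2, q6, q8}, which has 5 elements.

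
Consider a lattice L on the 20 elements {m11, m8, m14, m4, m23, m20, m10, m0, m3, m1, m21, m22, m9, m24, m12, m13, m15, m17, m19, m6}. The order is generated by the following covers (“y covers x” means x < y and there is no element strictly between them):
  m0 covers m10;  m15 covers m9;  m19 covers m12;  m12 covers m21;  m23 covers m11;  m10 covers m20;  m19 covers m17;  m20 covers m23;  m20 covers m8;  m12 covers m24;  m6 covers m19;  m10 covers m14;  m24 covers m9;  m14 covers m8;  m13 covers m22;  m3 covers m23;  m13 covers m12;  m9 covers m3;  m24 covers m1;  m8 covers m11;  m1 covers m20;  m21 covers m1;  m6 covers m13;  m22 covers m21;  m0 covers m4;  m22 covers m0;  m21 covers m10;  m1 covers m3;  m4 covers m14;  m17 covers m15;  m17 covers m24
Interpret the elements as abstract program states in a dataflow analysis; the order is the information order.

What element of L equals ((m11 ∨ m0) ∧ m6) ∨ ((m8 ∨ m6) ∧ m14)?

m11 ∨ m0 = m0
m0 ∧ m6 = m0
m8 ∨ m6 = m6
m6 ∧ m14 = m14
m0 ∨ m14 = m0

m0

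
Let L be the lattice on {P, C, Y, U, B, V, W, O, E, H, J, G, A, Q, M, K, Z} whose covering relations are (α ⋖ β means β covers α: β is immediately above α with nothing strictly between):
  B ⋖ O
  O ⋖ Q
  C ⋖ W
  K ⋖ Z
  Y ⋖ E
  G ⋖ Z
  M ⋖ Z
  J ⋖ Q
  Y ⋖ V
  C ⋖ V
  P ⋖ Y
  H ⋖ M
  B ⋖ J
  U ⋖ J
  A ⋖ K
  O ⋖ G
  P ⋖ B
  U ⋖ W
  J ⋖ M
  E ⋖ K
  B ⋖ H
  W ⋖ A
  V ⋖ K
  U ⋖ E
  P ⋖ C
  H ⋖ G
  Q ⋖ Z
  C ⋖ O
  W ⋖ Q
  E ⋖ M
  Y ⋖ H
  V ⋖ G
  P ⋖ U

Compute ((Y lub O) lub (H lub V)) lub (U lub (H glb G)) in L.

Z

Y ∨ O = G
H ∨ V = G
G ∨ G = G
H ∧ G = H
U ∨ H = M
G ∨ M = Z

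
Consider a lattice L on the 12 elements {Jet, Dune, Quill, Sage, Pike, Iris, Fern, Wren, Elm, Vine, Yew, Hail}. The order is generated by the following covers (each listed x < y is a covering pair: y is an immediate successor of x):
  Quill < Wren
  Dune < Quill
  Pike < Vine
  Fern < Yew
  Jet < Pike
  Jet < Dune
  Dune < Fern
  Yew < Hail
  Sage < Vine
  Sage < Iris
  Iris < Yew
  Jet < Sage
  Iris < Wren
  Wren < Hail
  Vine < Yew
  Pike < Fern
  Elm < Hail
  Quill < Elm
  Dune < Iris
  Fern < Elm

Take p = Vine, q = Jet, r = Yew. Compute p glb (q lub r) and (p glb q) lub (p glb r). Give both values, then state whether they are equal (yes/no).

Vine; Vine; yes

q lub r = Yew, so p glb (q lub r) = Vine glb Yew = Vine.
p glb q = Jet and p glb r = Vine, so (p glb q) lub (p glb r) = Jet lub Vine = Vine.
Equal: yes.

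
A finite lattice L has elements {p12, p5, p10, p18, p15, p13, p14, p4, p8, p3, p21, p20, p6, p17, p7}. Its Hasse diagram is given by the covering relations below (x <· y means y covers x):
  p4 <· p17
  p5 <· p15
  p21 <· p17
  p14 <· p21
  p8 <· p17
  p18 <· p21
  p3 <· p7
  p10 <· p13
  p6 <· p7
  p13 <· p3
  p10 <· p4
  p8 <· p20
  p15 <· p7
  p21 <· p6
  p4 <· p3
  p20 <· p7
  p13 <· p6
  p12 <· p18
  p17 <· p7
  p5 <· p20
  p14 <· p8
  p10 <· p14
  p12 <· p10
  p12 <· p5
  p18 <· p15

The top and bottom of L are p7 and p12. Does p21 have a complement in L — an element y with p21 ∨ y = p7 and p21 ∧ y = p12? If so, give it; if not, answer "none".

Need y with p21 ∨ y = p7 and p21 ∧ y = p12.
Checking each element gives: p5.

p5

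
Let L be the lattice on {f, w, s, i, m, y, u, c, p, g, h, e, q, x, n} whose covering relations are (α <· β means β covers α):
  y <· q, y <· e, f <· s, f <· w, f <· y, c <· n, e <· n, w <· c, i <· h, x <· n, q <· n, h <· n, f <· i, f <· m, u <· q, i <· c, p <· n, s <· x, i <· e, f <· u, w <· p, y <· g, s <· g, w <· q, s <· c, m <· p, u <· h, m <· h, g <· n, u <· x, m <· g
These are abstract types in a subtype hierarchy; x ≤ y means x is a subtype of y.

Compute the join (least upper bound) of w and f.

Common upper bounds of {w, f}: c, n, p, q, w.
The least among these is w.

w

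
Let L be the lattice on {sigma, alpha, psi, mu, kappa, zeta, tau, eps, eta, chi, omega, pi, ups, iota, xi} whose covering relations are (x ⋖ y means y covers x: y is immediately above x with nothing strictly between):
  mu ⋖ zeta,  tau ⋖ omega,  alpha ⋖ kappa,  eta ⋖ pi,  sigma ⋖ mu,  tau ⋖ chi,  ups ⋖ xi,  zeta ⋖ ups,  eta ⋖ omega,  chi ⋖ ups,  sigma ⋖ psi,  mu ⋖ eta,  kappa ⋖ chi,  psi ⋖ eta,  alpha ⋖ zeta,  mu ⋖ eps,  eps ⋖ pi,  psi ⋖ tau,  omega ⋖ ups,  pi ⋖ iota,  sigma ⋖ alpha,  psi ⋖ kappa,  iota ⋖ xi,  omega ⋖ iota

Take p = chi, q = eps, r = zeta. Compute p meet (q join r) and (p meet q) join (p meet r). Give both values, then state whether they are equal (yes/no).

q join r = xi, so p meet (q join r) = chi meet xi = chi.
p meet q = sigma and p meet r = alpha, so (p meet q) join (p meet r) = sigma join alpha = alpha.
Equal: no.

chi; alpha; no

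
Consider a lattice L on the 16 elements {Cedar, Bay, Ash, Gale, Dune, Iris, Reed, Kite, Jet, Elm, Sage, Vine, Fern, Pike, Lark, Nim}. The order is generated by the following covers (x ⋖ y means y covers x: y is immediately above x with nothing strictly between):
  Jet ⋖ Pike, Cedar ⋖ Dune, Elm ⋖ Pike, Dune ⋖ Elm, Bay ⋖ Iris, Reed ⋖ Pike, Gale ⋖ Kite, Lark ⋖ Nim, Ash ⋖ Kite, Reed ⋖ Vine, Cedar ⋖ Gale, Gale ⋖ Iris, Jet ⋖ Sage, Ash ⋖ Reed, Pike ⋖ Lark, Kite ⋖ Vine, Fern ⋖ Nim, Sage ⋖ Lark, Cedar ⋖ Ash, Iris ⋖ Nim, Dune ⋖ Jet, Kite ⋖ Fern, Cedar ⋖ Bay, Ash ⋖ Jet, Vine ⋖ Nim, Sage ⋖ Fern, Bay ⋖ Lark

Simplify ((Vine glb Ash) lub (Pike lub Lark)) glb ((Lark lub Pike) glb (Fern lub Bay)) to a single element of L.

Lark

Vine ∧ Ash = Ash
Pike ∨ Lark = Lark
Ash ∨ Lark = Lark
Lark ∨ Pike = Lark
Fern ∨ Bay = Nim
Lark ∧ Nim = Lark
Lark ∧ Lark = Lark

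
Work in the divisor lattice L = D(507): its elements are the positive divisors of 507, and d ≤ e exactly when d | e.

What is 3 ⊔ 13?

39

In the divisibility order, the join is the least common multiple: lcm(3, 13) = 39.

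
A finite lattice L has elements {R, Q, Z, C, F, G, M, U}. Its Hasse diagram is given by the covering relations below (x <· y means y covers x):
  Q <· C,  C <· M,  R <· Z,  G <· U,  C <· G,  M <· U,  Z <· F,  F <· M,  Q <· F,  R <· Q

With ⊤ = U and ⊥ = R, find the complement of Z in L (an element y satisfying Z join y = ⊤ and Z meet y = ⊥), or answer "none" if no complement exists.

G

Need y with Z ∨ y = U and Z ∧ y = R.
Checking each element gives: G.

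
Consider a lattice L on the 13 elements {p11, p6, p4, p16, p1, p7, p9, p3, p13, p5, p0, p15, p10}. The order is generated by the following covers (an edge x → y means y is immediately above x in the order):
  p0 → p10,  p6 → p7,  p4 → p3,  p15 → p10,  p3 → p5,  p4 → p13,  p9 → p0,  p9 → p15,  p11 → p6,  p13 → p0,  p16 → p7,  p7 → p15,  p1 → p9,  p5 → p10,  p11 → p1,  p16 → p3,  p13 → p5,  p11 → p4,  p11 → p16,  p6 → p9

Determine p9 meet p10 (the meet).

Common lower bounds of {p9, p10}: p1, p11, p6, p9.
The greatest among these is p9.

p9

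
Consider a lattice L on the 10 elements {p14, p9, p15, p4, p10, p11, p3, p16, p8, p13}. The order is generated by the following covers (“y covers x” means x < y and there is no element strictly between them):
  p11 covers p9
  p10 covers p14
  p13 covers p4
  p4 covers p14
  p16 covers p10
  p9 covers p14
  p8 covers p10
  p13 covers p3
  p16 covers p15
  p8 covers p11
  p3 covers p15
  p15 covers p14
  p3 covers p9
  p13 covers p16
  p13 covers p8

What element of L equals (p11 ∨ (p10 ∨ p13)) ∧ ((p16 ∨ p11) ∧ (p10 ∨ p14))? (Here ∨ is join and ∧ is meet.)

p10

p10 ∨ p13 = p13
p11 ∨ p13 = p13
p16 ∨ p11 = p13
p10 ∨ p14 = p10
p13 ∧ p10 = p10
p13 ∧ p10 = p10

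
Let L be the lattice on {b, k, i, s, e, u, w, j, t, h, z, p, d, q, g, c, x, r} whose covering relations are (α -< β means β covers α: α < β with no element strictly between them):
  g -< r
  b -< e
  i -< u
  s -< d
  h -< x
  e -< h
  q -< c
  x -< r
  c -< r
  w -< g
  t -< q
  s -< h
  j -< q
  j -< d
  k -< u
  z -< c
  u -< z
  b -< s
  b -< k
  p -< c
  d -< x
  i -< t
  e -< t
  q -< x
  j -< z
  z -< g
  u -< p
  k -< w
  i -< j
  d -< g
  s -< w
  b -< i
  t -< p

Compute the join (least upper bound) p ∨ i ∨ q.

Common upper bounds of {p, i, q}: c, r.
The least among these is c.

c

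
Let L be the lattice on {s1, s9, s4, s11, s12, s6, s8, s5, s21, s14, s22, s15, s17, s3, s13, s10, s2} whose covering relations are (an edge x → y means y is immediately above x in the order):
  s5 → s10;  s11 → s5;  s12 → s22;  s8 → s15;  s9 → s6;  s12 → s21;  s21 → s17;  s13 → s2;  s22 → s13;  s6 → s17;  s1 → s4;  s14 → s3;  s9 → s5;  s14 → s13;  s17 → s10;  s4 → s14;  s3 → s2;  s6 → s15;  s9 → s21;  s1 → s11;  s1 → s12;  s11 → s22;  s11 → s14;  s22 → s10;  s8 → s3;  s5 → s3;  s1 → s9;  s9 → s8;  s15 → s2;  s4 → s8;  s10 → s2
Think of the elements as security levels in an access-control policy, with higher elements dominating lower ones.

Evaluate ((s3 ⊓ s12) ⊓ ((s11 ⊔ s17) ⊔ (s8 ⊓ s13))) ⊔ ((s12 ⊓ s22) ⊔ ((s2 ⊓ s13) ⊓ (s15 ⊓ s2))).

s3 ∧ s12 = s1
s11 ∨ s17 = s10
s8 ∧ s13 = s4
s10 ∨ s4 = s2
s1 ∧ s2 = s1
s12 ∧ s22 = s12
s2 ∧ s13 = s13
s15 ∧ s2 = s15
s13 ∧ s15 = s4
s12 ∨ s4 = s13
s1 ∨ s13 = s13

s13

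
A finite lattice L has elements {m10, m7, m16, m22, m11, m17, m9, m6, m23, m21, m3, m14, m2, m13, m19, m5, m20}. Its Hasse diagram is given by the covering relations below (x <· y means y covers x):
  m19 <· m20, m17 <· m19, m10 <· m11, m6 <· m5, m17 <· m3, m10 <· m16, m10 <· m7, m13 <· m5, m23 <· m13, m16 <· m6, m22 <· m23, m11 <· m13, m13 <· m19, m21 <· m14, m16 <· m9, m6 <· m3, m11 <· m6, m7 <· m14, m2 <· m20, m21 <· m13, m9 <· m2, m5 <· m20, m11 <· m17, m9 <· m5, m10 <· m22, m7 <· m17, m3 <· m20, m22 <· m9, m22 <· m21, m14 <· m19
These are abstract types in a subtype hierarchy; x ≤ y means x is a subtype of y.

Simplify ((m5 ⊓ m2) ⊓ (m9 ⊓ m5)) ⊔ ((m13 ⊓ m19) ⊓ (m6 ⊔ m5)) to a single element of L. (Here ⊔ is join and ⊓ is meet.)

m5 ∧ m2 = m9
m9 ∧ m5 = m9
m9 ∧ m9 = m9
m13 ∧ m19 = m13
m6 ∨ m5 = m5
m13 ∧ m5 = m13
m9 ∨ m13 = m5

m5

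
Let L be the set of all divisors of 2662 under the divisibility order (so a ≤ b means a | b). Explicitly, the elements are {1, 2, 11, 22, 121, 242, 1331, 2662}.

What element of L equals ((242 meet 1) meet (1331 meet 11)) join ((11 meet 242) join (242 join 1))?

242 ∧ 1 = 1
1331 ∧ 11 = 11
1 ∧ 11 = 1
11 ∧ 242 = 11
242 ∨ 1 = 242
11 ∨ 242 = 242
1 ∨ 242 = 242

242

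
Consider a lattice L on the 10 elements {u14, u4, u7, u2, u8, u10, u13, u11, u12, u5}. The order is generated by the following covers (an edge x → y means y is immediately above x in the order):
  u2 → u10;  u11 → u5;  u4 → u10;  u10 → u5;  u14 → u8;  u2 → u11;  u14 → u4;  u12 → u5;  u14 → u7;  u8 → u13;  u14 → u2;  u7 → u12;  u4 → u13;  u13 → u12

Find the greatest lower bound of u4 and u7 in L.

u14

Common lower bounds of {u4, u7}: u14.
The greatest among these is u14.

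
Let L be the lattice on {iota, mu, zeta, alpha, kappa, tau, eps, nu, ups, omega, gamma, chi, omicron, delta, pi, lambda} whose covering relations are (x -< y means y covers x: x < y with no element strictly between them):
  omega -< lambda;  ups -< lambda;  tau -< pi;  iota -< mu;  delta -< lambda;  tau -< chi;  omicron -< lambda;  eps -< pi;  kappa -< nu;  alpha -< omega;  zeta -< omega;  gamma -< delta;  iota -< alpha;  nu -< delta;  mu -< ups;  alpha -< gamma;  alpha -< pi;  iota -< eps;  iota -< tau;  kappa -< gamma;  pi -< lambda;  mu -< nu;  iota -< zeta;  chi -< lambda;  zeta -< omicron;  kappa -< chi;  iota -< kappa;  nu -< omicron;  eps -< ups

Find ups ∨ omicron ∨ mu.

lambda

Common upper bounds of {ups, omicron, mu}: lambda.
The least among these is lambda.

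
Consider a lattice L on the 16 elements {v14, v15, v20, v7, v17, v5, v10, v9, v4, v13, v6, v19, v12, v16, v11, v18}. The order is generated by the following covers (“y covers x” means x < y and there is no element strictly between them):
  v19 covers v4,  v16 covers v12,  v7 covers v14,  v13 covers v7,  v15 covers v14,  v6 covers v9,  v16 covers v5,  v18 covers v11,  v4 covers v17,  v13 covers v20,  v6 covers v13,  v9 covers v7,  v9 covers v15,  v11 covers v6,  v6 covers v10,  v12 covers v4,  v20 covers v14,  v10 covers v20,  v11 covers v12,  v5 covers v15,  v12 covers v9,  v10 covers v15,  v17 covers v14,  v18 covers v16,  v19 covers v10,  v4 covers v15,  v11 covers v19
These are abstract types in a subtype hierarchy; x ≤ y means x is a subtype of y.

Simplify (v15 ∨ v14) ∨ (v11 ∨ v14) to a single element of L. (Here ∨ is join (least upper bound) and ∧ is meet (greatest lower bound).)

v15 ∨ v14 = v15
v11 ∨ v14 = v11
v15 ∨ v11 = v11

v11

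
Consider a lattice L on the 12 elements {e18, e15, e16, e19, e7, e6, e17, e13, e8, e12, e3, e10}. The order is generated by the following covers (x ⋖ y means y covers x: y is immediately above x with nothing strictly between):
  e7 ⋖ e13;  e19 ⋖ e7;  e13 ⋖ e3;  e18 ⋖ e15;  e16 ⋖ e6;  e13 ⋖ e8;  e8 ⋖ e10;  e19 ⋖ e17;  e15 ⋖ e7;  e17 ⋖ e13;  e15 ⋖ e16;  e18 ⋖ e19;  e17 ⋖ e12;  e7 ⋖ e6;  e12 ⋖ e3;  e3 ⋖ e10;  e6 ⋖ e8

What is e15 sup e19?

Common upper bounds of {e15, e19}: e10, e13, e3, e6, e7, e8.
The least among these is e7.

e7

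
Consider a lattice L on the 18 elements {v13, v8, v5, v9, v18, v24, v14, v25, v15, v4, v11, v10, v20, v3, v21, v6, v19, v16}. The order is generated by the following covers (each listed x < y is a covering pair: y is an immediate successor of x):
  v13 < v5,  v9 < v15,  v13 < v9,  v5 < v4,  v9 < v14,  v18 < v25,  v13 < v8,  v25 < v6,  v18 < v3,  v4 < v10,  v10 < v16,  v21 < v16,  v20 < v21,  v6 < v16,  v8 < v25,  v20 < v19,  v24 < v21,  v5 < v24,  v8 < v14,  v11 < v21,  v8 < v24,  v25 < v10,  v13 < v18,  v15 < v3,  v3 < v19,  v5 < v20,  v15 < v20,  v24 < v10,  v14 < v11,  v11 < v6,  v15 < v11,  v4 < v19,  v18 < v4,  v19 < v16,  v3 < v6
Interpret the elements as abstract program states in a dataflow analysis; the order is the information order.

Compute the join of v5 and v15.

v20

Common upper bounds of {v5, v15}: v16, v19, v20, v21.
The least among these is v20.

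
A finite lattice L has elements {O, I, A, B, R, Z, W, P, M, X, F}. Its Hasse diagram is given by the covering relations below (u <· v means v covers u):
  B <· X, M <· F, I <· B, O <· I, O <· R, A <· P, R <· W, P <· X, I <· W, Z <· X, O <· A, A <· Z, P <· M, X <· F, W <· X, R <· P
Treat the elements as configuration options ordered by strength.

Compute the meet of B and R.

Common lower bounds of {B, R}: O.
The greatest among these is O.

O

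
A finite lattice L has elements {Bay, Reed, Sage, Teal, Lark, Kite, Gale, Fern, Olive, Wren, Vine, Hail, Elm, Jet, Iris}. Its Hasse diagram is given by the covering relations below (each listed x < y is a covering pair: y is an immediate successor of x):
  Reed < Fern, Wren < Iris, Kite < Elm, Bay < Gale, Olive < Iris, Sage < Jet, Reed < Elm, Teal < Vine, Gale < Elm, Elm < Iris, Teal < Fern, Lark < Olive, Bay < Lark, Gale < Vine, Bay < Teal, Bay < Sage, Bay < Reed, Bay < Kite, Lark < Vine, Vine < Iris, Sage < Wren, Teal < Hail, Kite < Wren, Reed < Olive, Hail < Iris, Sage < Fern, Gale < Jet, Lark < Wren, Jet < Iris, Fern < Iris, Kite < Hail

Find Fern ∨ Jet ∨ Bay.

Common upper bounds of {Fern, Jet, Bay}: Iris.
The least among these is Iris.

Iris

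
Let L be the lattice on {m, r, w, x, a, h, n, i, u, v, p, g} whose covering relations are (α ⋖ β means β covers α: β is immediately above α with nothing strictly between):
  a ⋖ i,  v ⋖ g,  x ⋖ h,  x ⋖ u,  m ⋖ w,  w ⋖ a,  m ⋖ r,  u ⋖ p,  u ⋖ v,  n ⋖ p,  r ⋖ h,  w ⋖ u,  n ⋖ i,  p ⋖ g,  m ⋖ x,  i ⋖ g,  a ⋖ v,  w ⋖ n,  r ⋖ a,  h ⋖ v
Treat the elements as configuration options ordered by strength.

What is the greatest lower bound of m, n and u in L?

Common lower bounds of {m, n, u}: m.
The greatest among these is m.

m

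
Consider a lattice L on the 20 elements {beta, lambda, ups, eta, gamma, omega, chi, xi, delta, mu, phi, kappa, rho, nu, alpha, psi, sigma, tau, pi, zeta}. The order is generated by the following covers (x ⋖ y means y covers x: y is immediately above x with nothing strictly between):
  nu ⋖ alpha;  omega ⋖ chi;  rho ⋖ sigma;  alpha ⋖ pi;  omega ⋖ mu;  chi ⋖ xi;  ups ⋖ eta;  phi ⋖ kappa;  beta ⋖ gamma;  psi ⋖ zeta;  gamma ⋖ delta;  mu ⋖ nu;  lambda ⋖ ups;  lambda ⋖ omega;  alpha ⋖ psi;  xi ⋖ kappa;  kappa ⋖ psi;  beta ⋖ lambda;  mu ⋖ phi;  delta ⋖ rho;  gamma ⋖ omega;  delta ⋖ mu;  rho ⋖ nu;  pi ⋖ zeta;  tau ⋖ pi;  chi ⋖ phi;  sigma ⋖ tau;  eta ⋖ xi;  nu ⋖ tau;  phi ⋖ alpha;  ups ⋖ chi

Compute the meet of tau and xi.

Common lower bounds of {tau, xi}: beta, gamma, lambda, omega.
The greatest among these is omega.

omega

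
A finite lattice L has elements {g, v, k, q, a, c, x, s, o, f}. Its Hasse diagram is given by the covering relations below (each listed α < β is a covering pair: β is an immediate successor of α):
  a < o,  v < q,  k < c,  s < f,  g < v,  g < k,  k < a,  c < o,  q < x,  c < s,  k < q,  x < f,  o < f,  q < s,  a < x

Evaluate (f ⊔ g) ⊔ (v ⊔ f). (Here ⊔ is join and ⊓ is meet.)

f

f ∨ g = f
v ∨ f = f
f ∨ f = f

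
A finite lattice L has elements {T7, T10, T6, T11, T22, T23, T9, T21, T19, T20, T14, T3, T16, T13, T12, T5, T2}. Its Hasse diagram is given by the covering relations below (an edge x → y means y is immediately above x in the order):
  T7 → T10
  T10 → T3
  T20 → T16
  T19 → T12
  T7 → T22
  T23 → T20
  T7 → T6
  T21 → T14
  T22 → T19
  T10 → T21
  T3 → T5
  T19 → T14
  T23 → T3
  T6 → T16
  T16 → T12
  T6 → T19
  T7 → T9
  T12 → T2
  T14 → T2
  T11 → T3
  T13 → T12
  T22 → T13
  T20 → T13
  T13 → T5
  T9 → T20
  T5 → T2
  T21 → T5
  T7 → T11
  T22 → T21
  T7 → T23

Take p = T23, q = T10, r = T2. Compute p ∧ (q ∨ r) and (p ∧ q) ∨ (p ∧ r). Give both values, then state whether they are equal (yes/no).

q ∨ r = T2, so p ∧ (q ∨ r) = T23 ∧ T2 = T23.
p ∧ q = T7 and p ∧ r = T23, so (p ∧ q) ∨ (p ∧ r) = T7 ∨ T23 = T23.
Equal: yes.

T23; T23; yes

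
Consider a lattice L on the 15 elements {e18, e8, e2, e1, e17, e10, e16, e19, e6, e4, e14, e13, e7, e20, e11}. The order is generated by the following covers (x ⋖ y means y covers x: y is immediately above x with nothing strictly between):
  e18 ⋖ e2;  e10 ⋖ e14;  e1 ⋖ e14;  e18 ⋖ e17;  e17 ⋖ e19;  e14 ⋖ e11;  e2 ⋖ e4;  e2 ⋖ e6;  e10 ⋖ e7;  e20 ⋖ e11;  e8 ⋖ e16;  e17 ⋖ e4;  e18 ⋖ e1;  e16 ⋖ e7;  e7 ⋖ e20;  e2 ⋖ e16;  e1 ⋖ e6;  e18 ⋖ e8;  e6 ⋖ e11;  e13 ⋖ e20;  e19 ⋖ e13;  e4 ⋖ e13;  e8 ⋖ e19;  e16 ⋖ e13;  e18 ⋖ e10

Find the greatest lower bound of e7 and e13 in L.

Common lower bounds of {e7, e13}: e16, e18, e2, e8.
The greatest among these is e16.

e16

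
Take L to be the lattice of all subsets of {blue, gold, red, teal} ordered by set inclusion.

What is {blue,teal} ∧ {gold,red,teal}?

{teal}

Under ⊆, meet is intersection: {blue,teal} ∩ {gold,red,teal} = {teal}.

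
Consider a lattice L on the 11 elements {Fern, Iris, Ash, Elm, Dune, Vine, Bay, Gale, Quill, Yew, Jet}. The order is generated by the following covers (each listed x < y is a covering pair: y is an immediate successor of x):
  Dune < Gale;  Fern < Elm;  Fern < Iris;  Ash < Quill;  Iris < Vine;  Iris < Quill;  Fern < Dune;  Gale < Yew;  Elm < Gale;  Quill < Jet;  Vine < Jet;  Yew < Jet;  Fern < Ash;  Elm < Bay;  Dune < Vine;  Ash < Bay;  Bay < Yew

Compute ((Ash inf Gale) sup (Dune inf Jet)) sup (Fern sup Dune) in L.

Dune

Ash ∧ Gale = Fern
Dune ∧ Jet = Dune
Fern ∨ Dune = Dune
Fern ∨ Dune = Dune
Dune ∨ Dune = Dune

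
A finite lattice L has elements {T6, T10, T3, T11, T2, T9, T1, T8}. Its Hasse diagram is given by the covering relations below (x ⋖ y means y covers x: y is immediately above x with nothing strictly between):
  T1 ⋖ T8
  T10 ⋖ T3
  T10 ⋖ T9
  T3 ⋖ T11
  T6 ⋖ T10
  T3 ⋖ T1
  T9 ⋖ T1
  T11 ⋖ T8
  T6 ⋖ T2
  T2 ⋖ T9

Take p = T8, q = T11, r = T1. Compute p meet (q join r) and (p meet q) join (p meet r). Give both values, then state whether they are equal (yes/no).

q join r = T8, so p meet (q join r) = T8 meet T8 = T8.
p meet q = T11 and p meet r = T1, so (p meet q) join (p meet r) = T11 join T1 = T8.
Equal: yes.

T8; T8; yes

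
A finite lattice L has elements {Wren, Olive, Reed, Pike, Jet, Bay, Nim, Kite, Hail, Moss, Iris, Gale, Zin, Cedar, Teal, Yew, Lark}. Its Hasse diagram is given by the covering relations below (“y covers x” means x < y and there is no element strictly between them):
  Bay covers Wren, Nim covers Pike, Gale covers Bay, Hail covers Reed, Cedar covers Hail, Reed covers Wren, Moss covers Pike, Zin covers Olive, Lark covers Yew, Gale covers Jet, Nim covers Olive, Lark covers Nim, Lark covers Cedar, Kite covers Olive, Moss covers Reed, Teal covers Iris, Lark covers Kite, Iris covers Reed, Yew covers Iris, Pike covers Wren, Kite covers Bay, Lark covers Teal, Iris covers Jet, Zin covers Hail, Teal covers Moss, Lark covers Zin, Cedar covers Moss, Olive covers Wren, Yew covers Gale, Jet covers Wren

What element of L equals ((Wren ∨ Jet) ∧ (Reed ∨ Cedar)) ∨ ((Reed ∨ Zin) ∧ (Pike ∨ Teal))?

Reed

Wren ∨ Jet = Jet
Reed ∨ Cedar = Cedar
Jet ∧ Cedar = Wren
Reed ∨ Zin = Zin
Pike ∨ Teal = Teal
Zin ∧ Teal = Reed
Wren ∨ Reed = Reed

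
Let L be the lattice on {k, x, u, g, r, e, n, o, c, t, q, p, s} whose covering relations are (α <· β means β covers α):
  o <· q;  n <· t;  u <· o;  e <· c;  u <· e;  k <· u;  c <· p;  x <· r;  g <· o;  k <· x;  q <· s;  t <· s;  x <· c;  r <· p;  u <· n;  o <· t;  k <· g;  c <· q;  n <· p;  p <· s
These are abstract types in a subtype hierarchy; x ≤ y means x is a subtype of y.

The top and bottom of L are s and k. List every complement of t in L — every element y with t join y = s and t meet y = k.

r, x

Need y with t ∨ y = s and t ∧ y = k.
Checking each element gives: r, x.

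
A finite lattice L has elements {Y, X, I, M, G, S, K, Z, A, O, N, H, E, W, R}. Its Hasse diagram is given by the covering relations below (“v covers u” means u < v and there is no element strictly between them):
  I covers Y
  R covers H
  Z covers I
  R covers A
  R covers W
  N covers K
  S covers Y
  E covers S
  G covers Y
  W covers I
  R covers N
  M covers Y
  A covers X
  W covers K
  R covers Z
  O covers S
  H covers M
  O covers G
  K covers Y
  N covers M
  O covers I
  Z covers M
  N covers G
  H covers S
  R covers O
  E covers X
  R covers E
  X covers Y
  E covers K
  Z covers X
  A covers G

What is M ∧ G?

Common lower bounds of {M, G}: Y.
The greatest among these is Y.

Y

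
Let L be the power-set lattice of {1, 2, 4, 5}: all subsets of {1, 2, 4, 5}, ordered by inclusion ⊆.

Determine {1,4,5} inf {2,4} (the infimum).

Common lower bounds of {{1,4,5}, {2,4}}: {4}, ∅.
The greatest among these is {4}.

{4}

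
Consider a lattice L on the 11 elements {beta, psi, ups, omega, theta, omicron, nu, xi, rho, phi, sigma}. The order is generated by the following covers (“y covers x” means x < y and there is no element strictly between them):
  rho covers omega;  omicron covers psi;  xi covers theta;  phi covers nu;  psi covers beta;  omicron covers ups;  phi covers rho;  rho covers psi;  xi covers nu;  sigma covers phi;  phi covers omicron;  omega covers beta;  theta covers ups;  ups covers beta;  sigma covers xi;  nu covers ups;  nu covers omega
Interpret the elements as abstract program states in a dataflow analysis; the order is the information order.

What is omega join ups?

Common upper bounds of {omega, ups}: nu, phi, sigma, xi.
The least among these is nu.

nu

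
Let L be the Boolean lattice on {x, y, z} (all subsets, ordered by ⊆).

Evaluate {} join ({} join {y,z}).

{} ∨ {y,z} = {y,z}
{} ∨ {y,z} = {y,z}

{y,z}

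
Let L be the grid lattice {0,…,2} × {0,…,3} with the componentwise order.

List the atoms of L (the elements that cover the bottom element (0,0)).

(0,1), (1,0)

The atoms are exactly the elements that cover (0,0): (0,1), (1,0).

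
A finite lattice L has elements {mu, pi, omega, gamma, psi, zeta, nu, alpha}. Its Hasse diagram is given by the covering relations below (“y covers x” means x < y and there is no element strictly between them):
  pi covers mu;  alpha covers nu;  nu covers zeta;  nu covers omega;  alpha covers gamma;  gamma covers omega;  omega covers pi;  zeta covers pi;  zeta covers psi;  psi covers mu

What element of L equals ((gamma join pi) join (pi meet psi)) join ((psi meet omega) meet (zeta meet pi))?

gamma

gamma ∨ pi = gamma
pi ∧ psi = mu
gamma ∨ mu = gamma
psi ∧ omega = mu
zeta ∧ pi = pi
mu ∧ pi = mu
gamma ∨ mu = gamma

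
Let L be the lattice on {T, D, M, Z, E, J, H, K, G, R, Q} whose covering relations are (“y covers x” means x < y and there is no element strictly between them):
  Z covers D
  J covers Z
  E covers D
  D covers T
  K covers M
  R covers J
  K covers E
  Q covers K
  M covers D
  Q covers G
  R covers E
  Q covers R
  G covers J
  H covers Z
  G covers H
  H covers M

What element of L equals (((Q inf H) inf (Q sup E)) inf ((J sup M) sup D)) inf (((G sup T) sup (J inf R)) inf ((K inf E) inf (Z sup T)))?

D

Q ∧ H = H
Q ∨ E = Q
H ∧ Q = H
J ∨ M = G
G ∨ D = G
H ∧ G = H
G ∨ T = G
J ∧ R = J
G ∨ J = G
K ∧ E = E
Z ∨ T = Z
E ∧ Z = D
G ∧ D = D
H ∧ D = D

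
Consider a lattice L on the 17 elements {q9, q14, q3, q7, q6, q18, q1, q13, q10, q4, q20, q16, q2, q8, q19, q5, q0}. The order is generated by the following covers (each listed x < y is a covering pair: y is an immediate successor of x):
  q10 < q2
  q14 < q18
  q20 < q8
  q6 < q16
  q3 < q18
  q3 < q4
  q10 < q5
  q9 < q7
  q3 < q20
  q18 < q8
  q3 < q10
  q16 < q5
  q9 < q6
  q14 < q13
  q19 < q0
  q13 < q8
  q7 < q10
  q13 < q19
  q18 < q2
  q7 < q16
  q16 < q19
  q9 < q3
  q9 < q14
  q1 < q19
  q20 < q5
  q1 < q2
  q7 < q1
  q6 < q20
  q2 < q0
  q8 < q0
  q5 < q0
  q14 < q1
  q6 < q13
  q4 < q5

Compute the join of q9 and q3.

q3

Common upper bounds of {q9, q3}: q0, q10, q18, q2, q20, q3, q4, q5, q8.
The least among these is q3.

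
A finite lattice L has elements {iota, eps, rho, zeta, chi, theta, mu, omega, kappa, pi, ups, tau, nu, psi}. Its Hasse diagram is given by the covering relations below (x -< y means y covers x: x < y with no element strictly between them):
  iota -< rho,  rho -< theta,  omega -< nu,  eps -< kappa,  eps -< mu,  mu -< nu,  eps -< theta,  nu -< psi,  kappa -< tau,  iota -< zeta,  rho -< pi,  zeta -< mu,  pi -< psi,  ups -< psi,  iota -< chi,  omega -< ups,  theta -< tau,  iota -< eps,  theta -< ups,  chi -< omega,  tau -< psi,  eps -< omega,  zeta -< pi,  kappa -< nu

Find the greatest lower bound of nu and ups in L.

omega

Common lower bounds of {nu, ups}: chi, eps, iota, omega.
The greatest among these is omega.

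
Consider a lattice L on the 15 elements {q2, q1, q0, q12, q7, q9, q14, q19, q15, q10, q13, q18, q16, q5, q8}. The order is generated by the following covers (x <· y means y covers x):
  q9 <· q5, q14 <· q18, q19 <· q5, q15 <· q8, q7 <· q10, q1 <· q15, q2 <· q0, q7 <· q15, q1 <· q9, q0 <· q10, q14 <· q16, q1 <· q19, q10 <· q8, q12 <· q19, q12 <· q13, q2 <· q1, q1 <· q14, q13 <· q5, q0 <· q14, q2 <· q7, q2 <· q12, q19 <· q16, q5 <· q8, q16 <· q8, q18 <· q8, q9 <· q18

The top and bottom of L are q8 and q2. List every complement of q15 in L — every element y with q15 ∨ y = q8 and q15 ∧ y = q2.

Need y with q15 ∨ y = q8 and q15 ∧ y = q2.
Checking each element gives: q0, q12, q13.

q0, q12, q13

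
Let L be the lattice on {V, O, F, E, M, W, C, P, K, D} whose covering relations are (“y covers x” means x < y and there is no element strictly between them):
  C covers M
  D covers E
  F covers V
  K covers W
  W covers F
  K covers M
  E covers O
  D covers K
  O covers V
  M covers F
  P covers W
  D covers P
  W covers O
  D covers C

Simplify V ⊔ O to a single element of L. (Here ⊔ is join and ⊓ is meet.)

V ∨ O = O

O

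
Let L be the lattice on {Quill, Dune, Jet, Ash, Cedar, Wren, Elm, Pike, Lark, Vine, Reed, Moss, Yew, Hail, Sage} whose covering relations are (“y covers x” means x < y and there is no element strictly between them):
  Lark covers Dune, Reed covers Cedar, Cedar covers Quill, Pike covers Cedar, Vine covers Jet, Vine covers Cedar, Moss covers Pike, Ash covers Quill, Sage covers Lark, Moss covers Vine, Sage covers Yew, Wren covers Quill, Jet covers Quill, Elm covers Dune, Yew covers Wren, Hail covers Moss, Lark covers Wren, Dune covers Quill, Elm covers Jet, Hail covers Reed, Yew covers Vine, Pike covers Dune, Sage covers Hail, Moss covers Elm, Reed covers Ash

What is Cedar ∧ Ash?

Common lower bounds of {Cedar, Ash}: Quill.
The greatest among these is Quill.

Quill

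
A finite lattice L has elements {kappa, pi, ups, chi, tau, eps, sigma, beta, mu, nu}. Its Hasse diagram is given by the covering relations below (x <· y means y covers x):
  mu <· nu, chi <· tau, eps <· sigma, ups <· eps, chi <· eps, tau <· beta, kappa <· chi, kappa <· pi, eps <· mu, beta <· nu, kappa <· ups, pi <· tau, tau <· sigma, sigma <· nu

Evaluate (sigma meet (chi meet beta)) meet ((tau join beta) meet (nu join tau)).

chi ∧ beta = chi
sigma ∧ chi = chi
tau ∨ beta = beta
nu ∨ tau = nu
beta ∧ nu = beta
chi ∧ beta = chi

chi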